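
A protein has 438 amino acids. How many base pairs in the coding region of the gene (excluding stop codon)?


Each amino acid = 1 codon = 3 bp
bp = 438 * 3 = 1314 bp

1314 bp


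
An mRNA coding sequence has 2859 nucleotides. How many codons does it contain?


codons = nucleotides / 3
codons = 2859 / 3 = 953

953


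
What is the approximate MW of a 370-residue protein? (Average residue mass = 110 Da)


MW = n_residues * 110 Da
MW = 370 * 110
MW = 40700 Da

40700 Da


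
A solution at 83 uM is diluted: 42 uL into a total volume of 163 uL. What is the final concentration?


C2 = C1 * V1 / V2
C2 = 83 * 42 / 163
C2 = 21.3865 uM

21.3865 uM


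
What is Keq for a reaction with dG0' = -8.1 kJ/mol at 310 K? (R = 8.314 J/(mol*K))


Keq = exp(-dG0 * 1000 / (R * T))
Keq = exp(-(-8.1) * 1000 / (8.314 * 310))
Keq = 23.1681

23.1681


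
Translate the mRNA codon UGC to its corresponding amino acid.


Standard genetic code lookup.
Codon UGC -> Cys

Cys


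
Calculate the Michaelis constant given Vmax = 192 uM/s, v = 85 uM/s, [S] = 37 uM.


Km = [S] * (Vmax - v) / v
Km = 37 * (192 - 85) / 85
Km = 46.5765 uM

46.5765 uM


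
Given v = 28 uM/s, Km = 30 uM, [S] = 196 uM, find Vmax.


Vmax = v * (Km + [S]) / [S]
Vmax = 28 * (30 + 196) / 196
Vmax = 32.2857 uM/s

32.2857 uM/s


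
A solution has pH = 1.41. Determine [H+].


[H+] = 10^(-pH)
[H+] = 10^(-1.41)
[H+] = 0.0389 M

0.0389 M


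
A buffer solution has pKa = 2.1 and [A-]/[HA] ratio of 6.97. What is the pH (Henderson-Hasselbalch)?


pH = pKa + log10([A-]/[HA])
pH = 2.1 + log10(6.97)
pH = 2.9432

2.9432


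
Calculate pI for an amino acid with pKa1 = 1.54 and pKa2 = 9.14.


pI = (pKa1 + pKa2) / 2
pI = (1.54 + 9.14) / 2
pI = 5.34

5.34


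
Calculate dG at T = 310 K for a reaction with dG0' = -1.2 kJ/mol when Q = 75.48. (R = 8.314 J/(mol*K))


dG = dG0' + RT * ln(Q) / 1000
dG = -1.2 + 8.314 * 310 * ln(75.48) / 1000
dG = 9.9441 kJ/mol

9.9441 kJ/mol


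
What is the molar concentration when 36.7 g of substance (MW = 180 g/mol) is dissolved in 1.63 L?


C = (mass / MW) / volume
C = (36.7 / 180) / 1.63
C = 0.1251 M

0.1251 M


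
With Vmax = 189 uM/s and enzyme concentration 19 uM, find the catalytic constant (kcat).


kcat = Vmax / [E]t
kcat = 189 / 19
kcat = 9.9474 s^-1

9.9474 s^-1


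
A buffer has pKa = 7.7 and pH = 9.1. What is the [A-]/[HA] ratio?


[A-]/[HA] = 10^(pH - pKa)
= 10^(9.1 - 7.7)
= 25.1189

25.1189


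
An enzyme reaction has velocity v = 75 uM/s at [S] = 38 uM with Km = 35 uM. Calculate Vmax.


Vmax = v * (Km + [S]) / [S]
Vmax = 75 * (35 + 38) / 38
Vmax = 144.0789 uM/s

144.0789 uM/s


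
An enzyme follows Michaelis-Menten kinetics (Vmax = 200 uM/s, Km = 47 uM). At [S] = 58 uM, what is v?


v = Vmax * [S] / (Km + [S])
v = 200 * 58 / (47 + 58)
v = 110.4762 uM/s

110.4762 uM/s


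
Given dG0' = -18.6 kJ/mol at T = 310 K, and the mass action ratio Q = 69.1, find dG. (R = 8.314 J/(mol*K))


dG = dG0' + RT * ln(Q) / 1000
dG = -18.6 + 8.314 * 310 * ln(69.1) / 1000
dG = -7.6835 kJ/mol

-7.6835 kJ/mol


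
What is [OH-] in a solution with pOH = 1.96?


[OH-] = 10^(-pOH)
[OH-] = 10^(-1.96)
[OH-] = 0.011 M

0.011 M


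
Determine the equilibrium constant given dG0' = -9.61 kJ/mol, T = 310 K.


Keq = exp(-dG0 * 1000 / (R * T))
Keq = exp(-(-9.61) * 1000 / (8.314 * 310))
Keq = 41.6229

41.6229


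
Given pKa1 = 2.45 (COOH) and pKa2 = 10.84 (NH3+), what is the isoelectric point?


pI = (pKa1 + pKa2) / 2
pI = (2.45 + 10.84) / 2
pI = 6.645

6.645


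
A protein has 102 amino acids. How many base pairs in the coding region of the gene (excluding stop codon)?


Each amino acid = 1 codon = 3 bp
bp = 102 * 3 = 306 bp

306 bp


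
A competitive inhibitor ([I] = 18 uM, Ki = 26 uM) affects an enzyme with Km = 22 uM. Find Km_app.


Km_app = Km * (1 + [I]/Ki)
Km_app = 22 * (1 + 18/26)
Km_app = 37.2308 uM

37.2308 uM


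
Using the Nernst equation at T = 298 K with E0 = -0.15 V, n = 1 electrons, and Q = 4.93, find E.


E = E0 - (RT/nF) * ln(Q)
E = -0.15 - (8.314 * 298 / (1 * 96485)) * ln(4.93)
E = -0.191 V

-0.191 V


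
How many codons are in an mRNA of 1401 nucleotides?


codons = nucleotides / 3
codons = 1401 / 3 = 467

467


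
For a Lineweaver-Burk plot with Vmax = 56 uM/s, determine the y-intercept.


y-intercept = 1/Vmax
= 1/56
= 0.0179 s/uM

0.0179 s/uM


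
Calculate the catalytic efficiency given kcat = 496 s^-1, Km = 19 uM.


Catalytic efficiency = kcat / Km
= 496 / 19
= 26.1053 uM^-1*s^-1

26.1053 uM^-1*s^-1


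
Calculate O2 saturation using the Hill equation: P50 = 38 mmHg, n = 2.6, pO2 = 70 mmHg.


Y = pO2^n / (P50^n + pO2^n)
Y = 70^2.6 / (38^2.6 + 70^2.6)
Y = 83.04%

83.04%


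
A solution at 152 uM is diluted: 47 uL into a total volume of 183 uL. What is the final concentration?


C2 = C1 * V1 / V2
C2 = 152 * 47 / 183
C2 = 39.0383 uM

39.0383 uM


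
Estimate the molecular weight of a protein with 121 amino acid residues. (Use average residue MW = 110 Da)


MW = n_residues * 110 Da
MW = 121 * 110
MW = 13310 Da

13310 Da


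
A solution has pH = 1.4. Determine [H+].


[H+] = 10^(-pH)
[H+] = 10^(-1.4)
[H+] = 0.0398 M

0.0398 M


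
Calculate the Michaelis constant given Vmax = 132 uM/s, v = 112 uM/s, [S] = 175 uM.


Km = [S] * (Vmax - v) / v
Km = 175 * (132 - 112) / 112
Km = 31.25 uM

31.25 uM


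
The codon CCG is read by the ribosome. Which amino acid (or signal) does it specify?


Standard genetic code lookup.
Codon CCG -> Pro

Pro


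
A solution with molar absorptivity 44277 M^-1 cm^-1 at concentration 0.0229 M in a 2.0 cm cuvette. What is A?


A = epsilon * c * l
A = 44277 * 0.0229 * 2.0
A = 2027.8866

2027.8866


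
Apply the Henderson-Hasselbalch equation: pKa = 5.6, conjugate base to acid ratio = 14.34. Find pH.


pH = pKa + log10([A-]/[HA])
pH = 5.6 + log10(14.34)
pH = 6.7565

6.7565


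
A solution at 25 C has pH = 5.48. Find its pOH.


pOH = 14 - pH
pOH = 14 - 5.48
pOH = 8.52

8.52


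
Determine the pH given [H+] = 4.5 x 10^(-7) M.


pH = -log10([H+])
pH = -log10(4.5 x 10^(-7))
pH = 6.3468

6.3468


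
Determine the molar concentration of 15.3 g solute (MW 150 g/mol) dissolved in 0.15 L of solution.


C = (mass / MW) / volume
C = (15.3 / 150) / 0.15
C = 0.68 M

0.68 M


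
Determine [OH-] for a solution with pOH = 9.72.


[OH-] = 10^(-pOH)
[OH-] = 10^(-9.72)
[OH-] = 1.905e-10 M

1.905e-10 M


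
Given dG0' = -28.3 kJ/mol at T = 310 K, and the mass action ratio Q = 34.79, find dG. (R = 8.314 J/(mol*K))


dG = dG0' + RT * ln(Q) / 1000
dG = -28.3 + 8.314 * 310 * ln(34.79) / 1000
dG = -19.1522 kJ/mol

-19.1522 kJ/mol


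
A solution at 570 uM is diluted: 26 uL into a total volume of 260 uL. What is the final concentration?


C2 = C1 * V1 / V2
C2 = 570 * 26 / 260
C2 = 57.0 uM

57.0 uM


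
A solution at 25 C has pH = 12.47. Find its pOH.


pOH = 14 - pH
pOH = 14 - 12.47
pOH = 1.53

1.53


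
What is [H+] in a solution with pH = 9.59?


[H+] = 10^(-pH)
[H+] = 10^(-9.59)
[H+] = 2.570e-10 M

2.570e-10 M


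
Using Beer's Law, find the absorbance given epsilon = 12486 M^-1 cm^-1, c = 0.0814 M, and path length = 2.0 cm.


A = epsilon * c * l
A = 12486 * 0.0814 * 2.0
A = 2032.7208

2032.7208


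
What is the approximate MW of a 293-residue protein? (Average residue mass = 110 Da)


MW = n_residues * 110 Da
MW = 293 * 110
MW = 32230 Da

32230 Da


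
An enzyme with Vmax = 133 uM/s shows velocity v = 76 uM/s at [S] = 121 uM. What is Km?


Km = [S] * (Vmax - v) / v
Km = 121 * (133 - 76) / 76
Km = 90.75 uM

90.75 uM


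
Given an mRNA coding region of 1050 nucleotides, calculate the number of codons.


codons = nucleotides / 3
codons = 1050 / 3 = 350

350


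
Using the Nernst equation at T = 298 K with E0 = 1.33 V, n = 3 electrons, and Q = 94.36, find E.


E = E0 - (RT/nF) * ln(Q)
E = 1.33 - (8.314 * 298 / (3 * 96485)) * ln(94.36)
E = 1.2911 V

1.2911 V


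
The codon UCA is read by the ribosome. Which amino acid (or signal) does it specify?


Standard genetic code lookup.
Codon UCA -> Ser

Ser


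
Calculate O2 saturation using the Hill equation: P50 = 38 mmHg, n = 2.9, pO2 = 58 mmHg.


Y = pO2^n / (P50^n + pO2^n)
Y = 58^2.9 / (38^2.9 + 58^2.9)
Y = 77.32%

77.32%


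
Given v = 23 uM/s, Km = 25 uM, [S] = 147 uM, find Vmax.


Vmax = v * (Km + [S]) / [S]
Vmax = 23 * (25 + 147) / 147
Vmax = 26.9116 uM/s

26.9116 uM/s


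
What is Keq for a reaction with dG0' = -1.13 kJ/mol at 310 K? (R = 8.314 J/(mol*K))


Keq = exp(-dG0 * 1000 / (R * T))
Keq = exp(-(-1.13) * 1000 / (8.314 * 310))
Keq = 1.5503

1.5503


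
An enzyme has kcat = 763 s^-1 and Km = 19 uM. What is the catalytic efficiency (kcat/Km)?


Catalytic efficiency = kcat / Km
= 763 / 19
= 40.1579 uM^-1*s^-1

40.1579 uM^-1*s^-1


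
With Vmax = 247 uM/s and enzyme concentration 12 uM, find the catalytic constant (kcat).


kcat = Vmax / [E]t
kcat = 247 / 12
kcat = 20.5833 s^-1

20.5833 s^-1


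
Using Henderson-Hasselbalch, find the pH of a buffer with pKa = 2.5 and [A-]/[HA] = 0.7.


pH = pKa + log10([A-]/[HA])
pH = 2.5 + log10(0.7)
pH = 2.3451

2.3451


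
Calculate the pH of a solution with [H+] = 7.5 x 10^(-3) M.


pH = -log10([H+])
pH = -log10(7.5 x 10^(-3))
pH = 2.1249

2.1249


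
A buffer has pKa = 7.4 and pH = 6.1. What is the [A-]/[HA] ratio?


[A-]/[HA] = 10^(pH - pKa)
= 10^(6.1 - 7.4)
= 0.0501

0.0501


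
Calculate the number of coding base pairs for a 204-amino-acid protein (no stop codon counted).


Each amino acid = 1 codon = 3 bp
bp = 204 * 3 = 612 bp

612 bp


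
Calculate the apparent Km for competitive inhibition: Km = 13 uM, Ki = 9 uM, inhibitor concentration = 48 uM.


Km_app = Km * (1 + [I]/Ki)
Km_app = 13 * (1 + 48/9)
Km_app = 82.3333 uM

82.3333 uM


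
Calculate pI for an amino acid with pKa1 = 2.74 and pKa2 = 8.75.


pI = (pKa1 + pKa2) / 2
pI = (2.74 + 8.75) / 2
pI = 5.745

5.745


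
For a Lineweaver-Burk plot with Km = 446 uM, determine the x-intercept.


x-intercept = -1/Km
= -1/446
= -0.0022 1/uM

-0.0022 1/uM


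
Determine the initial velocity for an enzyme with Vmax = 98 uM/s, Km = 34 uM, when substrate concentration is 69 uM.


v = Vmax * [S] / (Km + [S])
v = 98 * 69 / (34 + 69)
v = 65.6505 uM/s

65.6505 uM/s


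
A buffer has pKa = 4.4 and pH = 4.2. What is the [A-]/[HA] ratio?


[A-]/[HA] = 10^(pH - pKa)
= 10^(4.2 - 4.4)
= 0.631

0.631


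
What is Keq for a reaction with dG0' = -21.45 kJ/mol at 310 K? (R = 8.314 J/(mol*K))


Keq = exp(-dG0 * 1000 / (R * T))
Keq = exp(-(-21.45) * 1000 / (8.314 * 310))
Keq = 4115.576

4115.576


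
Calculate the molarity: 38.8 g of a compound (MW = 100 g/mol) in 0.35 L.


C = (mass / MW) / volume
C = (38.8 / 100) / 0.35
C = 1.1086 M

1.1086 M


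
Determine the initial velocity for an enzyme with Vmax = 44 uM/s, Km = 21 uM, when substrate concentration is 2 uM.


v = Vmax * [S] / (Km + [S])
v = 44 * 2 / (21 + 2)
v = 3.8261 uM/s

3.8261 uM/s


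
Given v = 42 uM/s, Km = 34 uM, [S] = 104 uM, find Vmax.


Vmax = v * (Km + [S]) / [S]
Vmax = 42 * (34 + 104) / 104
Vmax = 55.7308 uM/s

55.7308 uM/s


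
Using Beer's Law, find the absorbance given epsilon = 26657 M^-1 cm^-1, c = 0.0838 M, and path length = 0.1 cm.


A = epsilon * c * l
A = 26657 * 0.0838 * 0.1
A = 223.3857

223.3857


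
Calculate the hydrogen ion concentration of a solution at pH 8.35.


[H+] = 10^(-pH)
[H+] = 10^(-8.35)
[H+] = 4.467e-09 M

4.467e-09 M


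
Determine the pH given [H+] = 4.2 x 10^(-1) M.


pH = -log10([H+])
pH = -log10(4.2 x 10^(-1))
pH = 0.3768

0.3768


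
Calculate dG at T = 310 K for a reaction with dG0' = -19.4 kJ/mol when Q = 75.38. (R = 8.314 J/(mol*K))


dG = dG0' + RT * ln(Q) / 1000
dG = -19.4 + 8.314 * 310 * ln(75.38) / 1000
dG = -8.2593 kJ/mol

-8.2593 kJ/mol


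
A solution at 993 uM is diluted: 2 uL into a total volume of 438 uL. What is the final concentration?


C2 = C1 * V1 / V2
C2 = 993 * 2 / 438
C2 = 4.5342 uM

4.5342 uM


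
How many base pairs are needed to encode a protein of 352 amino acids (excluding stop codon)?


Each amino acid = 1 codon = 3 bp
bp = 352 * 3 = 1056 bp

1056 bp


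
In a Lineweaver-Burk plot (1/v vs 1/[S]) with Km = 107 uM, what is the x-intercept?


x-intercept = -1/Km
= -1/107
= -0.0093 1/uM

-0.0093 1/uM


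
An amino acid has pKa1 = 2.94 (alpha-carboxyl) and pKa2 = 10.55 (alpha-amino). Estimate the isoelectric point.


pI = (pKa1 + pKa2) / 2
pI = (2.94 + 10.55) / 2
pI = 6.745

6.745


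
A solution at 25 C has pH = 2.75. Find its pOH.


pOH = 14 - pH
pOH = 14 - 2.75
pOH = 11.25

11.25


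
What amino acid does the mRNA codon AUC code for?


Standard genetic code lookup.
Codon AUC -> Ile

Ile


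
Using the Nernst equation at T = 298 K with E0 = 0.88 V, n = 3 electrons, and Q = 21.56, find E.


E = E0 - (RT/nF) * ln(Q)
E = 0.88 - (8.314 * 298 / (3 * 96485)) * ln(21.56)
E = 0.8537 V

0.8537 V


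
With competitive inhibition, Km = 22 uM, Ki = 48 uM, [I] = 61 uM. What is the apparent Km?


Km_app = Km * (1 + [I]/Ki)
Km_app = 22 * (1 + 61/48)
Km_app = 49.9583 uM

49.9583 uM


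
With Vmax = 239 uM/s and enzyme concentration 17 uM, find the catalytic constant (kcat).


kcat = Vmax / [E]t
kcat = 239 / 17
kcat = 14.0588 s^-1

14.0588 s^-1


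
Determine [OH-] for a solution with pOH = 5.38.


[OH-] = 10^(-pOH)
[OH-] = 10^(-5.38)
[OH-] = 4.169e-06 M

4.169e-06 M


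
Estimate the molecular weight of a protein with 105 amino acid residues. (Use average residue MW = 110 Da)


MW = n_residues * 110 Da
MW = 105 * 110
MW = 11550 Da

11550 Da


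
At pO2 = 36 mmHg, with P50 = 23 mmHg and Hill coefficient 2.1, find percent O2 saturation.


Y = pO2^n / (P50^n + pO2^n)
Y = 36^2.1 / (23^2.1 + 36^2.1)
Y = 71.93%

71.93%


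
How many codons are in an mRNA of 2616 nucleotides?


codons = nucleotides / 3
codons = 2616 / 3 = 872

872


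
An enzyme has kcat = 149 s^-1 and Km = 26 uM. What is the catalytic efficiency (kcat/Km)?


Catalytic efficiency = kcat / Km
= 149 / 26
= 5.7308 uM^-1*s^-1

5.7308 uM^-1*s^-1


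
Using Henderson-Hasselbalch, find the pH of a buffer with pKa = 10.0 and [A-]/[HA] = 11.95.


pH = pKa + log10([A-]/[HA])
pH = 10.0 + log10(11.95)
pH = 11.0774

11.0774


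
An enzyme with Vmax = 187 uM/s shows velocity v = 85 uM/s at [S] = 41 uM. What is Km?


Km = [S] * (Vmax - v) / v
Km = 41 * (187 - 85) / 85
Km = 49.2 uM

49.2 uM


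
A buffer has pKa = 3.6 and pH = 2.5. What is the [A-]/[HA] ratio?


[A-]/[HA] = 10^(pH - pKa)
= 10^(2.5 - 3.6)
= 0.0794

0.0794


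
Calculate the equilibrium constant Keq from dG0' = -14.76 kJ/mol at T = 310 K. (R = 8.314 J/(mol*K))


Keq = exp(-dG0 * 1000 / (R * T))
Keq = exp(-(-14.76) * 1000 / (8.314 * 310))
Keq = 306.996

306.996


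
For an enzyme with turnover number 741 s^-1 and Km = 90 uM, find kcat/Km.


Catalytic efficiency = kcat / Km
= 741 / 90
= 8.2333 uM^-1*s^-1

8.2333 uM^-1*s^-1


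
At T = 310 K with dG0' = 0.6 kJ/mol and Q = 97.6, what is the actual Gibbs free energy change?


dG = dG0' + RT * ln(Q) / 1000
dG = 0.6 + 8.314 * 310 * ln(97.6) / 1000
dG = 12.4065 kJ/mol

12.4065 kJ/mol


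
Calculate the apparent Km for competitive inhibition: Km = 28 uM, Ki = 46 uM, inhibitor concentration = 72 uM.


Km_app = Km * (1 + [I]/Ki)
Km_app = 28 * (1 + 72/46)
Km_app = 71.8261 uM

71.8261 uM


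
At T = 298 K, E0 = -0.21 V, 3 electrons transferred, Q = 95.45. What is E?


E = E0 - (RT/nF) * ln(Q)
E = -0.21 - (8.314 * 298 / (3 * 96485)) * ln(95.45)
E = -0.249 V

-0.249 V


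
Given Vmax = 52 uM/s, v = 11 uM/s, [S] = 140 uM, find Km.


Km = [S] * (Vmax - v) / v
Km = 140 * (52 - 11) / 11
Km = 521.8182 uM

521.8182 uM


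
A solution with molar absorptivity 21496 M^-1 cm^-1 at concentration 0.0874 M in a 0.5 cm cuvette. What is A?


A = epsilon * c * l
A = 21496 * 0.0874 * 0.5
A = 939.3752

939.3752


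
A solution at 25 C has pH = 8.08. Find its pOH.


pOH = 14 - pH
pOH = 14 - 8.08
pOH = 5.92

5.92


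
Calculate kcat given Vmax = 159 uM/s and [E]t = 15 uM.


kcat = Vmax / [E]t
kcat = 159 / 15
kcat = 10.6 s^-1

10.6 s^-1


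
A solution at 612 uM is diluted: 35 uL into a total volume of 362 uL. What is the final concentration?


C2 = C1 * V1 / V2
C2 = 612 * 35 / 362
C2 = 59.1713 uM

59.1713 uM


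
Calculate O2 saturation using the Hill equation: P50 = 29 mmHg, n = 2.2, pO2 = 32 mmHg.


Y = pO2^n / (P50^n + pO2^n)
Y = 32^2.2 / (29^2.2 + 32^2.2)
Y = 55.39%

55.39%


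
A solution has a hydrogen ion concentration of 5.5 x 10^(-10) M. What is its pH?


pH = -log10([H+])
pH = -log10(5.5 x 10^(-10))
pH = 9.2596

9.2596


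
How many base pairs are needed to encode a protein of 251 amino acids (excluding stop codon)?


Each amino acid = 1 codon = 3 bp
bp = 251 * 3 = 753 bp

753 bp


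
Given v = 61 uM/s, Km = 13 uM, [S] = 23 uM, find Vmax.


Vmax = v * (Km + [S]) / [S]
Vmax = 61 * (13 + 23) / 23
Vmax = 95.4783 uM/s

95.4783 uM/s


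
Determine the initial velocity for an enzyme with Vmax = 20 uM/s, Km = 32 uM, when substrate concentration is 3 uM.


v = Vmax * [S] / (Km + [S])
v = 20 * 3 / (32 + 3)
v = 1.7143 uM/s

1.7143 uM/s


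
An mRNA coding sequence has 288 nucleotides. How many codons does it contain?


codons = nucleotides / 3
codons = 288 / 3 = 96

96


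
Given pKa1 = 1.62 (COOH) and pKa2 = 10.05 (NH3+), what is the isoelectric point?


pI = (pKa1 + pKa2) / 2
pI = (1.62 + 10.05) / 2
pI = 5.835

5.835


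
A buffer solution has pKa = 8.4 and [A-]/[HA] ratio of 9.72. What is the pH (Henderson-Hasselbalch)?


pH = pKa + log10([A-]/[HA])
pH = 8.4 + log10(9.72)
pH = 9.3877

9.3877


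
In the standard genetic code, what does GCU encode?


Standard genetic code lookup.
Codon GCU -> Ala

Ala


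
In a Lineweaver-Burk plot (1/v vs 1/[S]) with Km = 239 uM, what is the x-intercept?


x-intercept = -1/Km
= -1/239
= -0.0042 1/uM

-0.0042 1/uM


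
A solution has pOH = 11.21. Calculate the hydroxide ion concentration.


[OH-] = 10^(-pOH)
[OH-] = 10^(-11.21)
[OH-] = 6.166e-12 M

6.166e-12 M


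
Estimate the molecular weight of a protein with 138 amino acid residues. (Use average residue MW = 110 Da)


MW = n_residues * 110 Da
MW = 138 * 110
MW = 15180 Da

15180 Da


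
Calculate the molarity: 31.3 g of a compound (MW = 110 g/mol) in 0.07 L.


C = (mass / MW) / volume
C = (31.3 / 110) / 0.07
C = 4.0649 M

4.0649 M


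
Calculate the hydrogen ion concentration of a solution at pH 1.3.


[H+] = 10^(-pH)
[H+] = 10^(-1.3)
[H+] = 0.0501 M

0.0501 M


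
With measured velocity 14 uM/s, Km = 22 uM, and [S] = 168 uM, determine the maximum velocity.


Vmax = v * (Km + [S]) / [S]
Vmax = 14 * (22 + 168) / 168
Vmax = 15.8333 uM/s

15.8333 uM/s


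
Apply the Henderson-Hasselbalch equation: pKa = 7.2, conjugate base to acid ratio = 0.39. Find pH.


pH = pKa + log10([A-]/[HA])
pH = 7.2 + log10(0.39)
pH = 6.7911

6.7911


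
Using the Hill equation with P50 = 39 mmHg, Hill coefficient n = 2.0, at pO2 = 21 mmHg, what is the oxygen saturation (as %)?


Y = pO2^n / (P50^n + pO2^n)
Y = 21^2.0 / (39^2.0 + 21^2.0)
Y = 22.48%

22.48%


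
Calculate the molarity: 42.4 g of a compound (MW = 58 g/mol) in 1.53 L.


C = (mass / MW) / volume
C = (42.4 / 58) / 1.53
C = 0.4778 M

0.4778 M


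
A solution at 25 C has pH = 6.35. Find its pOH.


pOH = 14 - pH
pOH = 14 - 6.35
pOH = 7.65

7.65


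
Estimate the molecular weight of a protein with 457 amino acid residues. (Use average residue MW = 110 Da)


MW = n_residues * 110 Da
MW = 457 * 110
MW = 50270 Da

50270 Da


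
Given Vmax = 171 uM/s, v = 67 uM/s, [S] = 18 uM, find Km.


Km = [S] * (Vmax - v) / v
Km = 18 * (171 - 67) / 67
Km = 27.9403 uM

27.9403 uM


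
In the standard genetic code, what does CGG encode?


Standard genetic code lookup.
Codon CGG -> Arg

Arg


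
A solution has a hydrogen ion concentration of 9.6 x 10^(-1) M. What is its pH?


pH = -log10([H+])
pH = -log10(9.6 x 10^(-1))
pH = 0.0177

0.0177


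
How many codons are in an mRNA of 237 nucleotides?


codons = nucleotides / 3
codons = 237 / 3 = 79

79


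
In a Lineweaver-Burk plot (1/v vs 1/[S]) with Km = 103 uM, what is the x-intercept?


x-intercept = -1/Km
= -1/103
= -0.0097 1/uM

-0.0097 1/uM


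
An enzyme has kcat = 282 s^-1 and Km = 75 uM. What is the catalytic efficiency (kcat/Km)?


Catalytic efficiency = kcat / Km
= 282 / 75
= 3.76 uM^-1*s^-1

3.76 uM^-1*s^-1


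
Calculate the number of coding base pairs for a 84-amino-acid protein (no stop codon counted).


Each amino acid = 1 codon = 3 bp
bp = 84 * 3 = 252 bp

252 bp


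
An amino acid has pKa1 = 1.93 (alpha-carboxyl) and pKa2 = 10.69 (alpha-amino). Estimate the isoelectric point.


pI = (pKa1 + pKa2) / 2
pI = (1.93 + 10.69) / 2
pI = 6.31

6.31


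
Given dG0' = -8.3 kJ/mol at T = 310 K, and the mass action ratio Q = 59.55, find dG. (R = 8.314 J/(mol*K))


dG = dG0' + RT * ln(Q) / 1000
dG = -8.3 + 8.314 * 310 * ln(59.55) / 1000
dG = 2.2331 kJ/mol

2.2331 kJ/mol


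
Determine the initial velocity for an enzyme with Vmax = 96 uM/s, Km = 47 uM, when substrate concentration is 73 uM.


v = Vmax * [S] / (Km + [S])
v = 96 * 73 / (47 + 73)
v = 58.4 uM/s

58.4 uM/s


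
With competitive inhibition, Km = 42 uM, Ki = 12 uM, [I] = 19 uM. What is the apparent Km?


Km_app = Km * (1 + [I]/Ki)
Km_app = 42 * (1 + 19/12)
Km_app = 108.5 uM

108.5 uM


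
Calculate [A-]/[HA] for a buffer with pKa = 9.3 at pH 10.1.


[A-]/[HA] = 10^(pH - pKa)
= 10^(10.1 - 9.3)
= 6.3096

6.3096


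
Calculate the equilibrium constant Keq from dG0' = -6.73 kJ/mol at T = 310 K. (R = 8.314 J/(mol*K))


Keq = exp(-dG0 * 1000 / (R * T))
Keq = exp(-(-6.73) * 1000 / (8.314 * 310))
Keq = 13.6156

13.6156


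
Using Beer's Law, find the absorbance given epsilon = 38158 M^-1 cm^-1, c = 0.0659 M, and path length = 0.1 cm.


A = epsilon * c * l
A = 38158 * 0.0659 * 0.1
A = 251.4612

251.4612


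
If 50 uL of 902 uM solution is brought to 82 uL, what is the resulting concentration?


C2 = C1 * V1 / V2
C2 = 902 * 50 / 82
C2 = 550.0 uM

550.0 uM


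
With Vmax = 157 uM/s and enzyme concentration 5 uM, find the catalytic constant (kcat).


kcat = Vmax / [E]t
kcat = 157 / 5
kcat = 31.4 s^-1

31.4 s^-1


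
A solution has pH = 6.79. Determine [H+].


[H+] = 10^(-pH)
[H+] = 10^(-6.79)
[H+] = 1.622e-07 M

1.622e-07 M


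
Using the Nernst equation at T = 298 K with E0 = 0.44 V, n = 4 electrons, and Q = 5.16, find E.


E = E0 - (RT/nF) * ln(Q)
E = 0.44 - (8.314 * 298 / (4 * 96485)) * ln(5.16)
E = 0.4295 V

0.4295 V


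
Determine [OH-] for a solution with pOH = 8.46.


[OH-] = 10^(-pOH)
[OH-] = 10^(-8.46)
[OH-] = 3.467e-09 M

3.467e-09 M


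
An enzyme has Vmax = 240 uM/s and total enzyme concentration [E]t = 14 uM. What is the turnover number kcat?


kcat = Vmax / [E]t
kcat = 240 / 14
kcat = 17.1429 s^-1

17.1429 s^-1


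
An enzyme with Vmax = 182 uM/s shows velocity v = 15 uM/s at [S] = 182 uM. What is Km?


Km = [S] * (Vmax - v) / v
Km = 182 * (182 - 15) / 15
Km = 2026.2667 uM

2026.2667 uM


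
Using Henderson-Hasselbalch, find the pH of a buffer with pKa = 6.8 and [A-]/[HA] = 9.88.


pH = pKa + log10([A-]/[HA])
pH = 6.8 + log10(9.88)
pH = 7.7948

7.7948


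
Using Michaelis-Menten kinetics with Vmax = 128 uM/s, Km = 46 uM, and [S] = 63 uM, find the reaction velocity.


v = Vmax * [S] / (Km + [S])
v = 128 * 63 / (46 + 63)
v = 73.9817 uM/s

73.9817 uM/s


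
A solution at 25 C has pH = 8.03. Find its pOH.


pOH = 14 - pH
pOH = 14 - 8.03
pOH = 5.97

5.97


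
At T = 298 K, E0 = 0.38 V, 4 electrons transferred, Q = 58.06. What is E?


E = E0 - (RT/nF) * ln(Q)
E = 0.38 - (8.314 * 298 / (4 * 96485)) * ln(58.06)
E = 0.3539 V

0.3539 V


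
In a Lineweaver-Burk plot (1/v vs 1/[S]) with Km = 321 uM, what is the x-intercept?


x-intercept = -1/Km
= -1/321
= -0.0031 1/uM

-0.0031 1/uM


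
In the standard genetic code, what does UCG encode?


Standard genetic code lookup.
Codon UCG -> Ser

Ser


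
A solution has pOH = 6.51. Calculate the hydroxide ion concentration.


[OH-] = 10^(-pOH)
[OH-] = 10^(-6.51)
[OH-] = 3.090e-07 M

3.090e-07 M


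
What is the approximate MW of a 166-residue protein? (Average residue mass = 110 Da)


MW = n_residues * 110 Da
MW = 166 * 110
MW = 18260 Da

18260 Da


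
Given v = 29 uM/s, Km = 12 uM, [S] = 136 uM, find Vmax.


Vmax = v * (Km + [S]) / [S]
Vmax = 29 * (12 + 136) / 136
Vmax = 31.5588 uM/s

31.5588 uM/s


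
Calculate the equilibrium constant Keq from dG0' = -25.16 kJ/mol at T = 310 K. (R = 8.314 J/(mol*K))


Keq = exp(-dG0 * 1000 / (R * T))
Keq = exp(-(-25.16) * 1000 / (8.314 * 310))
Keq = 17361.3662

17361.3662


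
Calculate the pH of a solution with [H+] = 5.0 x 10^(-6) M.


pH = -log10([H+])
pH = -log10(5.0 x 10^(-6))
pH = 5.301

5.301


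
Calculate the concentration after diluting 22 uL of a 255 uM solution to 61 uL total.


C2 = C1 * V1 / V2
C2 = 255 * 22 / 61
C2 = 91.9672 uM

91.9672 uM


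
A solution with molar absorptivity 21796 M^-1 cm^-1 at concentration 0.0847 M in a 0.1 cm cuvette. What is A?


A = epsilon * c * l
A = 21796 * 0.0847 * 0.1
A = 184.6121

184.6121


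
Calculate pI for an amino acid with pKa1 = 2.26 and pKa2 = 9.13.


pI = (pKa1 + pKa2) / 2
pI = (2.26 + 9.13) / 2
pI = 5.695

5.695


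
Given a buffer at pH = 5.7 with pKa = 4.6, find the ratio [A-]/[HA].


[A-]/[HA] = 10^(pH - pKa)
= 10^(5.7 - 4.6)
= 12.5893

12.5893


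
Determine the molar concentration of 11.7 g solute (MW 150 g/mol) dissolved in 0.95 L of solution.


C = (mass / MW) / volume
C = (11.7 / 150) / 0.95
C = 0.0821 M

0.0821 M


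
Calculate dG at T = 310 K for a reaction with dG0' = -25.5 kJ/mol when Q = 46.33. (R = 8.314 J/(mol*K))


dG = dG0' + RT * ln(Q) / 1000
dG = -25.5 + 8.314 * 310 * ln(46.33) / 1000
dG = -15.6139 kJ/mol

-15.6139 kJ/mol


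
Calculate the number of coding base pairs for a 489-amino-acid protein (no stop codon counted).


Each amino acid = 1 codon = 3 bp
bp = 489 * 3 = 1467 bp

1467 bp


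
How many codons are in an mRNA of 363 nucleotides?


codons = nucleotides / 3
codons = 363 / 3 = 121

121


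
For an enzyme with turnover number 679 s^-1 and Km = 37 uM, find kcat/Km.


Catalytic efficiency = kcat / Km
= 679 / 37
= 18.3514 uM^-1*s^-1

18.3514 uM^-1*s^-1


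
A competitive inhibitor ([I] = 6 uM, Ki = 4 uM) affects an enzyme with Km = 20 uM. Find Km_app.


Km_app = Km * (1 + [I]/Ki)
Km_app = 20 * (1 + 6/4)
Km_app = 50.0 uM

50.0 uM


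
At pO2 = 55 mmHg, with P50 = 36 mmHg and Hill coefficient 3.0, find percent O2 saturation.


Y = pO2^n / (P50^n + pO2^n)
Y = 55^3.0 / (36^3.0 + 55^3.0)
Y = 78.1%

78.1%


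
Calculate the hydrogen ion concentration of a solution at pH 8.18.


[H+] = 10^(-pH)
[H+] = 10^(-8.18)
[H+] = 6.607e-09 M

6.607e-09 M


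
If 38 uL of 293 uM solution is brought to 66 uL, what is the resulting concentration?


C2 = C1 * V1 / V2
C2 = 293 * 38 / 66
C2 = 168.697 uM

168.697 uM


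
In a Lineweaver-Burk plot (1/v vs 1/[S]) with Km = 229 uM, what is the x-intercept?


x-intercept = -1/Km
= -1/229
= -0.0044 1/uM

-0.0044 1/uM


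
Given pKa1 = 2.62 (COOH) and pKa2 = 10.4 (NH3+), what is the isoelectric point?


pI = (pKa1 + pKa2) / 2
pI = (2.62 + 10.4) / 2
pI = 6.51

6.51


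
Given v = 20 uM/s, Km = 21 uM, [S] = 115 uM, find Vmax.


Vmax = v * (Km + [S]) / [S]
Vmax = 20 * (21 + 115) / 115
Vmax = 23.6522 uM/s

23.6522 uM/s


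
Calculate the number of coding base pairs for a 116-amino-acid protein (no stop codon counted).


Each amino acid = 1 codon = 3 bp
bp = 116 * 3 = 348 bp

348 bp


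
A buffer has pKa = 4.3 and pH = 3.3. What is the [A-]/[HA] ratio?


[A-]/[HA] = 10^(pH - pKa)
= 10^(3.3 - 4.3)
= 0.1

0.1


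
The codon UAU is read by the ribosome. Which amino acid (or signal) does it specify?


Standard genetic code lookup.
Codon UAU -> Tyr

Tyr


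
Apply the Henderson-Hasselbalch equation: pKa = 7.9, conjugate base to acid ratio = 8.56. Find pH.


pH = pKa + log10([A-]/[HA])
pH = 7.9 + log10(8.56)
pH = 8.8325

8.8325


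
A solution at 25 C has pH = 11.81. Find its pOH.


pOH = 14 - pH
pOH = 14 - 11.81
pOH = 2.19

2.19


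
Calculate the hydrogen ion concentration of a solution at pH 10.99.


[H+] = 10^(-pH)
[H+] = 10^(-10.99)
[H+] = 1.023e-11 M

1.023e-11 M


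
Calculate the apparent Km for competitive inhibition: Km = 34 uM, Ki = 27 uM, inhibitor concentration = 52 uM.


Km_app = Km * (1 + [I]/Ki)
Km_app = 34 * (1 + 52/27)
Km_app = 99.4815 uM

99.4815 uM


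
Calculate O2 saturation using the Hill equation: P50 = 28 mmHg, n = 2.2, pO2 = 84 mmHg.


Y = pO2^n / (P50^n + pO2^n)
Y = 84^2.2 / (28^2.2 + 84^2.2)
Y = 91.81%

91.81%


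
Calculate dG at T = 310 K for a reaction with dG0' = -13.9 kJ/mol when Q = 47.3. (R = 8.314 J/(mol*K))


dG = dG0' + RT * ln(Q) / 1000
dG = -13.9 + 8.314 * 310 * ln(47.3) / 1000
dG = -3.9605 kJ/mol

-3.9605 kJ/mol


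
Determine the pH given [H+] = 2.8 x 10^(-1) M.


pH = -log10([H+])
pH = -log10(2.8 x 10^(-1))
pH = 0.5528

0.5528


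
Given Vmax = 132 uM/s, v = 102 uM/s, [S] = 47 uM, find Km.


Km = [S] * (Vmax - v) / v
Km = 47 * (132 - 102) / 102
Km = 13.8235 uM

13.8235 uM


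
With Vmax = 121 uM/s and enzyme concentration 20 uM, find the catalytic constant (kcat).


kcat = Vmax / [E]t
kcat = 121 / 20
kcat = 6.05 s^-1

6.05 s^-1


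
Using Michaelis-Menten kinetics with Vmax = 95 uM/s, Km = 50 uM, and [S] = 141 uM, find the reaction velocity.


v = Vmax * [S] / (Km + [S])
v = 95 * 141 / (50 + 141)
v = 70.1309 uM/s

70.1309 uM/s


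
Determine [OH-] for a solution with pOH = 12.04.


[OH-] = 10^(-pOH)
[OH-] = 10^(-12.04)
[OH-] = 9.120e-13 M

9.120e-13 M


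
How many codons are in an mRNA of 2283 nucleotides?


codons = nucleotides / 3
codons = 2283 / 3 = 761

761


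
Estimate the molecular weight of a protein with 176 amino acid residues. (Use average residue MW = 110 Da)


MW = n_residues * 110 Da
MW = 176 * 110
MW = 19360 Da

19360 Da


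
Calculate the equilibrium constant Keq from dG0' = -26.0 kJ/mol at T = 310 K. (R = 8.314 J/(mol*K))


Keq = exp(-dG0 * 1000 / (R * T))
Keq = exp(-(-26.0) * 1000 / (8.314 * 310))
Keq = 24050.7174

24050.7174


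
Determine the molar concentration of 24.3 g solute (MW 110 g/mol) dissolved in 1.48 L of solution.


C = (mass / MW) / volume
C = (24.3 / 110) / 1.48
C = 0.1493 M

0.1493 M


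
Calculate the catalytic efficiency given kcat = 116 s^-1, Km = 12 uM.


Catalytic efficiency = kcat / Km
= 116 / 12
= 9.6667 uM^-1*s^-1

9.6667 uM^-1*s^-1


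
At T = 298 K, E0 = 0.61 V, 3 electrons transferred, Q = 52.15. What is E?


E = E0 - (RT/nF) * ln(Q)
E = 0.61 - (8.314 * 298 / (3 * 96485)) * ln(52.15)
E = 0.5762 V

0.5762 V


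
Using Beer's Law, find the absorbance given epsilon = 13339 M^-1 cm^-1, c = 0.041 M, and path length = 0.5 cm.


A = epsilon * c * l
A = 13339 * 0.041 * 0.5
A = 273.4495

273.4495


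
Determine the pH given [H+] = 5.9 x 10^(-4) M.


pH = -log10([H+])
pH = -log10(5.9 x 10^(-4))
pH = 3.2291

3.2291


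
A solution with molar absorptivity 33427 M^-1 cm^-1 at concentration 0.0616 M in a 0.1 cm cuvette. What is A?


A = epsilon * c * l
A = 33427 * 0.0616 * 0.1
A = 205.9103

205.9103


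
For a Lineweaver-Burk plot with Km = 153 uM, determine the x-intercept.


x-intercept = -1/Km
= -1/153
= -0.0065 1/uM

-0.0065 1/uM


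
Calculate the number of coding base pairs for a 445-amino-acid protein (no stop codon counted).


Each amino acid = 1 codon = 3 bp
bp = 445 * 3 = 1335 bp

1335 bp


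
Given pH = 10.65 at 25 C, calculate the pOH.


pOH = 14 - pH
pOH = 14 - 10.65
pOH = 3.35

3.35


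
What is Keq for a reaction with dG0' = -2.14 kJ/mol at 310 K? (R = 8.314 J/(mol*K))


Keq = exp(-dG0 * 1000 / (R * T))
Keq = exp(-(-2.14) * 1000 / (8.314 * 310))
Keq = 2.294

2.294


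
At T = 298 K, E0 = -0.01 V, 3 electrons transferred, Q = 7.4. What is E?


E = E0 - (RT/nF) * ln(Q)
E = -0.01 - (8.314 * 298 / (3 * 96485)) * ln(7.4)
E = -0.0271 V

-0.0271 V


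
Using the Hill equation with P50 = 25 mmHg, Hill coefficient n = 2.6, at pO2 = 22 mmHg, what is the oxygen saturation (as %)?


Y = pO2^n / (P50^n + pO2^n)
Y = 22^2.6 / (25^2.6 + 22^2.6)
Y = 41.77%

41.77%


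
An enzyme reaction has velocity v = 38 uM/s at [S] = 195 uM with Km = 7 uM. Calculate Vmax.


Vmax = v * (Km + [S]) / [S]
Vmax = 38 * (7 + 195) / 195
Vmax = 39.3641 uM/s

39.3641 uM/s


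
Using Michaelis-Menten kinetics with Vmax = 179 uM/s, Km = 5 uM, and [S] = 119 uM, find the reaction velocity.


v = Vmax * [S] / (Km + [S])
v = 179 * 119 / (5 + 119)
v = 171.7823 uM/s

171.7823 uM/s


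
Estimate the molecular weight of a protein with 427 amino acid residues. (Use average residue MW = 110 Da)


MW = n_residues * 110 Da
MW = 427 * 110
MW = 46970 Da

46970 Da


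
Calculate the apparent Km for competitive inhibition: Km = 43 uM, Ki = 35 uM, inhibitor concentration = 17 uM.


Km_app = Km * (1 + [I]/Ki)
Km_app = 43 * (1 + 17/35)
Km_app = 63.8857 uM

63.8857 uM


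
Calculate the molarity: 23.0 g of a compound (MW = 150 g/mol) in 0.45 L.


C = (mass / MW) / volume
C = (23.0 / 150) / 0.45
C = 0.3407 M

0.3407 M


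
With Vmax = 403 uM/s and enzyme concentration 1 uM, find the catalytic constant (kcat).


kcat = Vmax / [E]t
kcat = 403 / 1
kcat = 403.0 s^-1

403.0 s^-1


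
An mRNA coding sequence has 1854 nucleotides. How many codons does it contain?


codons = nucleotides / 3
codons = 1854 / 3 = 618

618


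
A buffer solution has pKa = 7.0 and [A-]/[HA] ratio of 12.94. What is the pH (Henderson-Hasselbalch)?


pH = pKa + log10([A-]/[HA])
pH = 7.0 + log10(12.94)
pH = 8.1119

8.1119


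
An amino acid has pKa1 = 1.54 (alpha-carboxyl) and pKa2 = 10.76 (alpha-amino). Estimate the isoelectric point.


pI = (pKa1 + pKa2) / 2
pI = (1.54 + 10.76) / 2
pI = 6.15

6.15


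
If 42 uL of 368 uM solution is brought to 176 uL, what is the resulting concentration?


C2 = C1 * V1 / V2
C2 = 368 * 42 / 176
C2 = 87.8182 uM

87.8182 uM


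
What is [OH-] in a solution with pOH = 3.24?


[OH-] = 10^(-pOH)
[OH-] = 10^(-3.24)
[OH-] = 5.754e-04 M

5.754e-04 M


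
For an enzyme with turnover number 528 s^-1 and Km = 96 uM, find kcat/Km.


Catalytic efficiency = kcat / Km
= 528 / 96
= 5.5 uM^-1*s^-1

5.5 uM^-1*s^-1


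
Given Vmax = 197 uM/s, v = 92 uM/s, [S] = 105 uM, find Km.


Km = [S] * (Vmax - v) / v
Km = 105 * (197 - 92) / 92
Km = 119.837 uM

119.837 uM


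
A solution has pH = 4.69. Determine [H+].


[H+] = 10^(-pH)
[H+] = 10^(-4.69)
[H+] = 2.042e-05 M

2.042e-05 M


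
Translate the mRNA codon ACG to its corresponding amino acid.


Standard genetic code lookup.
Codon ACG -> Thr

Thr


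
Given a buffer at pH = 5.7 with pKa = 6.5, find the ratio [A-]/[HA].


[A-]/[HA] = 10^(pH - pKa)
= 10^(5.7 - 6.5)
= 0.1585

0.1585


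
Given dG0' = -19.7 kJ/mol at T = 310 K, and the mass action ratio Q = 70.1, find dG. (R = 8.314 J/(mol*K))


dG = dG0' + RT * ln(Q) / 1000
dG = -19.7 + 8.314 * 310 * ln(70.1) / 1000
dG = -8.7465 kJ/mol

-8.7465 kJ/mol


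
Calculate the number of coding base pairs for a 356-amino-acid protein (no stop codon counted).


Each amino acid = 1 codon = 3 bp
bp = 356 * 3 = 1068 bp

1068 bp


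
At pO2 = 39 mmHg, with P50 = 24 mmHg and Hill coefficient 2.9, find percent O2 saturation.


Y = pO2^n / (P50^n + pO2^n)
Y = 39^2.9 / (24^2.9 + 39^2.9)
Y = 80.34%

80.34%


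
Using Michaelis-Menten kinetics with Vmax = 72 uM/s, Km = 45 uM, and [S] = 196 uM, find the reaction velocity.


v = Vmax * [S] / (Km + [S])
v = 72 * 196 / (45 + 196)
v = 58.556 uM/s

58.556 uM/s


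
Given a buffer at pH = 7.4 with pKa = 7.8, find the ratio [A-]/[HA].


[A-]/[HA] = 10^(pH - pKa)
= 10^(7.4 - 7.8)
= 0.3981

0.3981


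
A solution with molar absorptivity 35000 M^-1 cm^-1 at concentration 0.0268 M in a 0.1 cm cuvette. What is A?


A = epsilon * c * l
A = 35000 * 0.0268 * 0.1
A = 93.8

93.8


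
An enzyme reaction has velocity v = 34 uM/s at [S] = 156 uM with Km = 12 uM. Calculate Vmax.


Vmax = v * (Km + [S]) / [S]
Vmax = 34 * (12 + 156) / 156
Vmax = 36.6154 uM/s

36.6154 uM/s


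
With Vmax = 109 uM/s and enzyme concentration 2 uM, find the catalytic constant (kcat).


kcat = Vmax / [E]t
kcat = 109 / 2
kcat = 54.5 s^-1

54.5 s^-1


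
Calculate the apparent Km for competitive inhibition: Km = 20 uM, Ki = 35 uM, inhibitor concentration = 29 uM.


Km_app = Km * (1 + [I]/Ki)
Km_app = 20 * (1 + 29/35)
Km_app = 36.5714 uM

36.5714 uM


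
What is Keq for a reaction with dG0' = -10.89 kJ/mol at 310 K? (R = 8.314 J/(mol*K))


Keq = exp(-dG0 * 1000 / (R * T))
Keq = exp(-(-10.89) * 1000 / (8.314 * 310))
Keq = 68.3941

68.3941


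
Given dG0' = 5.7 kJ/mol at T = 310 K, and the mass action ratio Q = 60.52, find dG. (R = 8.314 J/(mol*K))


dG = dG0' + RT * ln(Q) / 1000
dG = 5.7 + 8.314 * 310 * ln(60.52) / 1000
dG = 16.2748 kJ/mol

16.2748 kJ/mol


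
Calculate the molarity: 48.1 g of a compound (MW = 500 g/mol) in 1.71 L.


C = (mass / MW) / volume
C = (48.1 / 500) / 1.71
C = 0.0563 M

0.0563 M


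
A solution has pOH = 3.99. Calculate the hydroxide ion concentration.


[OH-] = 10^(-pOH)
[OH-] = 10^(-3.99)
[OH-] = 1.023e-04 M

1.023e-04 M


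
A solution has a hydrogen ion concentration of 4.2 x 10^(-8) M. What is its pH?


pH = -log10([H+])
pH = -log10(4.2 x 10^(-8))
pH = 7.3768

7.3768


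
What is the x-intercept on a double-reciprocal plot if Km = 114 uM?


x-intercept = -1/Km
= -1/114
= -0.0088 1/uM

-0.0088 1/uM


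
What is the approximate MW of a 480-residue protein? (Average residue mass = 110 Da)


MW = n_residues * 110 Da
MW = 480 * 110
MW = 52800 Da

52800 Da


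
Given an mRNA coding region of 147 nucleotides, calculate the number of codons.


codons = nucleotides / 3
codons = 147 / 3 = 49

49


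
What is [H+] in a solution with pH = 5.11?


[H+] = 10^(-pH)
[H+] = 10^(-5.11)
[H+] = 7.762e-06 M

7.762e-06 M


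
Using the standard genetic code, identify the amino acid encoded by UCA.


Standard genetic code lookup.
Codon UCA -> Ser

Ser


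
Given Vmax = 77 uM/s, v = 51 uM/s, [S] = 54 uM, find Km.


Km = [S] * (Vmax - v) / v
Km = 54 * (77 - 51) / 51
Km = 27.5294 uM

27.5294 uM


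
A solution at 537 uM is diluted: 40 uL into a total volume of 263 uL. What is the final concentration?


C2 = C1 * V1 / V2
C2 = 537 * 40 / 263
C2 = 81.673 uM

81.673 uM


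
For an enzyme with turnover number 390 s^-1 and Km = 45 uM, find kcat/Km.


Catalytic efficiency = kcat / Km
= 390 / 45
= 8.6667 uM^-1*s^-1

8.6667 uM^-1*s^-1


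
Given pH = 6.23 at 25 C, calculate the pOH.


pOH = 14 - pH
pOH = 14 - 6.23
pOH = 7.77

7.77


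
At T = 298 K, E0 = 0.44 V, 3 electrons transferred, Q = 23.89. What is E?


E = E0 - (RT/nF) * ln(Q)
E = 0.44 - (8.314 * 298 / (3 * 96485)) * ln(23.89)
E = 0.4128 V

0.4128 V
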